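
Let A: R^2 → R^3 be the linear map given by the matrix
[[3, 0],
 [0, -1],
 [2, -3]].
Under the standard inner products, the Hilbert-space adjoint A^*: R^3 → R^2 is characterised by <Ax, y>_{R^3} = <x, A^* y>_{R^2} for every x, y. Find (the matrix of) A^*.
A^* = A^T =
[[3, 0, 2],
 [0, -1, -3]]

For real matrices with standard dot products, the defining identity <Ax, y> = <x, A^* y> gives (Ax)^T y = x^T (A^*) y, i.e. x^T A^T y = x^T (A^*) y. Since this holds for all x, y, we must have A^* = A^T. Therefore
A^* =
[[3, 0, 2],
 [0, -1, -3]].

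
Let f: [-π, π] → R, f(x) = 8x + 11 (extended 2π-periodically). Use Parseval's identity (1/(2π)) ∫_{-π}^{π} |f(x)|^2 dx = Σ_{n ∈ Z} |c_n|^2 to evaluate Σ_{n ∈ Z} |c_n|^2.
Σ |c_n|^2 = 64π^2/3 + 121

Expand and integrate term by term over [-π, π]:
  ∫ (8x)^2 dx = 64·(2π^3/3); ∫ 2·8·(11)·x dx = 0 (odd integrand); ∫ 11^2 dx = 121·2π.
So (1/(2π)) ∫_{-π}^{π} (8x + 11)^2 dx = 64π^2/3 + 121 = 64π^2/3 + 121.
Parseval ⇒ Σ |c_n|^2 = 64π^2/3 + 121.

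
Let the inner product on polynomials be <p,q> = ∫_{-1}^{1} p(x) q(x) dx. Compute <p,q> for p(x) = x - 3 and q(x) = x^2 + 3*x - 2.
<p,q> = 12

Expand the product: p(x)·q(x) = x^3 - 11*x + 6.
∫_{-1}^{1} of each monomial x^k gives [2/(k+1) if k even, 0 if k odd]. Integrating term-by-term (or equivalently evaluating the antiderivative F(x) = x^4/4 - 11*x^2/2 + 6*x at the endpoints):
  F(1) − F(−1) = 3/4 − (-45/4) = 12.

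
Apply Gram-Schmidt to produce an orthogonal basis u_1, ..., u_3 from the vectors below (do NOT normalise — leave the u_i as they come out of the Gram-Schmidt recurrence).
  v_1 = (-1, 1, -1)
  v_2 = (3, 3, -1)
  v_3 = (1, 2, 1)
Orthogonal basis:
  u_1 = (-1, 1, -1)
  u_2 = (10/3, 8/3, -2/3)
  u_3 = (-3/7, 6/7, 9/7)

Apply the Gram-Schmidt recurrence
  u_1 = v_1
  u_i = v_i − Σ_{j<i} ((v_i · u_j) / (u_j · u_j)) · u_j.

Step by step this gives:
  u_1 = (-1, 1, -1)
  u_2 = (10/3, 8/3, -2/3)
  u_3 = (-3/7, 6/7, 9/7)

Orthogonality check:
  u_2 · u_1 = 0 (should be 0)
  u_3 · u_1 = 0 (should be 0)
  u_3 · u_2 = 0 (should be 0)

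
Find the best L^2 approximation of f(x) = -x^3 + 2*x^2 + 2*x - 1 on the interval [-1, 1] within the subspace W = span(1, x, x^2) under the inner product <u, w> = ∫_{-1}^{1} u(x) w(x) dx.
g(x) = 2*x^2 + 7*x/5 - 1

The best approximation g ∈ W is the orthogonal projection of f onto W. Writing g = a_0 + a_1 x + a_2 x^2, the coefficients solve the normal equations G · a = b where
  G_{ij} = <φ_i, φ_j> and b_i = <f, φ_i>, with φ_0 = 1, φ_1 = x, φ_2 = x^2.
G =
  [2, 0, 2/3]
  [0, 2/3, 0]
  [2/3, 0, 2/5],
b = (-2/3, 14/15, 2/15).
Solving gives a_0 = -1, a_1 = 7/5, a_2 = 2, so
  g(x) = 2*x^2 + 7*x/5 - 1.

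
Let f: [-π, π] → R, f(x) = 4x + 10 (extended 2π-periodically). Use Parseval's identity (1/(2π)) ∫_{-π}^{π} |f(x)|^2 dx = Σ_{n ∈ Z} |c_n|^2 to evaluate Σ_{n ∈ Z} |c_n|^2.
Σ |c_n|^2 = 16π^2/3 + 100

Expand and integrate term by term over [-π, π]:
  ∫ (4x)^2 dx = 16·(2π^3/3); ∫ 2·4·(10)·x dx = 0 (odd integrand); ∫ 10^2 dx = 100·2π.
So (1/(2π)) ∫_{-π}^{π} (4x + 10)^2 dx = 16π^2/3 + 100 = 16π^2/3 + 100.
Parseval ⇒ Σ |c_n|^2 = 16π^2/3 + 100.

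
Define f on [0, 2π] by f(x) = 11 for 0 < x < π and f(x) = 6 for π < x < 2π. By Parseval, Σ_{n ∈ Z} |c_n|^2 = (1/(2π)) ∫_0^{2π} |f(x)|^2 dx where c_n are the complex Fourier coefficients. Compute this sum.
Σ |c_n|^2 = 157/2

Parseval equates the L^2 energy of f (normalised by 1/(2π)) with the ℓ^2 sum of its Fourier coefficients: (1/(2π)) ∫_0^{2π} |f|^2 = Σ |c_n|^2.
Compute the left side: (1/(2π)) [∫_0^π 11^2 dx + ∫_π^{2π} 6^2 dx] = (1/(2π)) · (121π + 36π) = (121 + 36)/2 = 157/2.
So Σ_{n ∈ Z} |c_n|^2 = 157/2.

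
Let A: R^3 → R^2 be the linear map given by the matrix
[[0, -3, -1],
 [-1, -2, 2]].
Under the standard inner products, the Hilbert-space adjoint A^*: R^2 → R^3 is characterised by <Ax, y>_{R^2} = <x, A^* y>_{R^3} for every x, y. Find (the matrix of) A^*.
A^* = A^T =
[[0, -1],
 [-3, -2],
 [-1, 2]]

For real matrices with standard dot products, the defining identity <Ax, y> = <x, A^* y> gives (Ax)^T y = x^T (A^*) y, i.e. x^T A^T y = x^T (A^*) y. Since this holds for all x, y, we must have A^* = A^T. Therefore
A^* =
[[0, -1],
 [-3, -2],
 [-1, 2]].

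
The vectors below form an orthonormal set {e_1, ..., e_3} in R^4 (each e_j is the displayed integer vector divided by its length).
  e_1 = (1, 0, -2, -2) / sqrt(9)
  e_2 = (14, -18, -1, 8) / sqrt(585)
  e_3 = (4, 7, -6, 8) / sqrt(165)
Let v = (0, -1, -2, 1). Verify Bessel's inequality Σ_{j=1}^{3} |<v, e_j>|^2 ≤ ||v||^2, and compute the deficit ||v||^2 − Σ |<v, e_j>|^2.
Σ |<v, e_j>|^2 = 1205/429; ||v||^2 = 6; deficit = 1369/429

Write each e_j = u_j / sqrt(<u_j, u_j>) where u_j is the displayed integer vector. Then <v, e_j> = <v, u_j> / sqrt(<u_j, u_j>), so |<v, e_j>|^2 = <v, u_j>^2 / <u_j, u_j>.
Coefficients: <v, e_1> = 2/sqrt(9), <v, e_2> = 28/sqrt(585), <v, e_3> = 13/sqrt(165).
Square and sum: Σ |<v, e_j>|^2 = 1205/429.
Compute ||v||^2 = v·v = 6.
Deficit = 6 − 1205/429 = 1369/429 ≥ 0, confirming Bessel's inequality. (The deficit equals ||v − Σ <v,e_j> e_j||^2, the squared distance from v to span{e_j}.)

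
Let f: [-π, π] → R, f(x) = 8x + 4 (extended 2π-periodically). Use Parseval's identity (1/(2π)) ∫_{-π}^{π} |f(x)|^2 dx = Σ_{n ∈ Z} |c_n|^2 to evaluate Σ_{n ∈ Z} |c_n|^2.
Σ |c_n|^2 = 64π^2/3 + 16

Expand and integrate term by term over [-π, π]:
  ∫ (8x)^2 dx = 64·(2π^3/3); ∫ 2·8·(4)·x dx = 0 (odd integrand); ∫ 4^2 dx = 16·2π.
So (1/(2π)) ∫_{-π}^{π} (8x + 4)^2 dx = 64π^2/3 + 16 = 64π^2/3 + 16.
Parseval ⇒ Σ |c_n|^2 = 64π^2/3 + 16.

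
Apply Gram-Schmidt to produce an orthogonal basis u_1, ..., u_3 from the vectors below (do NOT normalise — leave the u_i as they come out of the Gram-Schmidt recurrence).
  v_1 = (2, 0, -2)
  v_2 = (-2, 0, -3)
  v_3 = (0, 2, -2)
Orthogonal basis:
  u_1 = (2, 0, -2)
  u_2 = (-5/2, 0, -5/2)
  u_3 = (0, 2, 0)

Apply the Gram-Schmidt recurrence
  u_1 = v_1
  u_i = v_i − Σ_{j<i} ((v_i · u_j) / (u_j · u_j)) · u_j.

Step by step this gives:
  u_1 = (2, 0, -2)
  u_2 = (-5/2, 0, -5/2)
  u_3 = (0, 2, 0)

Orthogonality check:
  u_2 · u_1 = 0 (should be 0)
  u_3 · u_1 = 0 (should be 0)
  u_3 · u_2 = 0 (should be 0)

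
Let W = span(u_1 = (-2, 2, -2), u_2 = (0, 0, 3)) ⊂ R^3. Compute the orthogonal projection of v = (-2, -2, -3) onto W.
proj_W(v) = (0, 0, -3)

Set up U = [u_1 | ... | u_2] ∈ R^(3×2). The projector onto W = col(U) is P = U (U^T U)^(-1) U^T.
Compute U^T U =
  [12, -6]
  [-6, 9],
and U^T v = (6, -9).
Solve U^T U · c = U^T v for the coefficients: c = (0, -1). The projection is proj_W(v) = U c.
Check: (v - proj_W(v)) · u_1 = 0  (should be 0).
Check: (v - proj_W(v)) · u_2 = 0  (should be 0).
Result: proj_W(v) = (0, 0, -3).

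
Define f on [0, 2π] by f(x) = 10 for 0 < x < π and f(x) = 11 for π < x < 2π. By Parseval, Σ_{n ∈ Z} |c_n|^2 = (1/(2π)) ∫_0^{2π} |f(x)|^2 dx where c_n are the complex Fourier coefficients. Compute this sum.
Σ |c_n|^2 = 221/2

Parseval equates the L^2 energy of f (normalised by 1/(2π)) with the ℓ^2 sum of its Fourier coefficients: (1/(2π)) ∫_0^{2π} |f|^2 = Σ |c_n|^2.
Compute the left side: (1/(2π)) [∫_0^π 10^2 dx + ∫_π^{2π} 11^2 dx] = (1/(2π)) · (100π + 121π) = (100 + 121)/2 = 221/2.
So Σ_{n ∈ Z} |c_n|^2 = 221/2.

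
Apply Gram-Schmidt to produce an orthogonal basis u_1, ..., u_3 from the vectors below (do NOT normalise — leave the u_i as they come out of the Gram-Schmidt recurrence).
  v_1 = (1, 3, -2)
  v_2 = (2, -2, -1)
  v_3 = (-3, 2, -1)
Orthogonal basis:
  u_1 = (1, 3, -2)
  u_2 = (15/7, -11/7, -9/7)
  u_3 = (-161/122, -69/122, -92/61)

Apply the Gram-Schmidt recurrence
  u_1 = v_1
  u_i = v_i − Σ_{j<i} ((v_i · u_j) / (u_j · u_j)) · u_j.

Step by step this gives:
  u_1 = (1, 3, -2)
  u_2 = (15/7, -11/7, -9/7)
  u_3 = (-161/122, -69/122, -92/61)

Orthogonality check:
  u_2 · u_1 = 0 (should be 0)
  u_3 · u_1 = 0 (should be 0)
  u_3 · u_2 = 0 (should be 0)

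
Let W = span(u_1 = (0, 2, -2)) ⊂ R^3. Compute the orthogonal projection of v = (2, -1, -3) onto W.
proj_W(v) = (0, 1, -1)

Set up U = [u_1 | ... | u_1] ∈ R^(3×1). The projector onto W = col(U) is P = U (U^T U)^(-1) U^T.
Compute U^T U =
  [8],
and U^T v = (4).
Solve U^T U · c = U^T v for the coefficients: c = (1/2). The projection is proj_W(v) = U c.
Check: (v - proj_W(v)) · u_1 = 0  (should be 0).
Result: proj_W(v) = (0, 1, -1).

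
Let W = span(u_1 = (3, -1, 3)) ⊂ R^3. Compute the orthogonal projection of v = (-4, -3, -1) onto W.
proj_W(v) = (-36/19, 12/19, -36/19)

Set up U = [u_1 | ... | u_1] ∈ R^(3×1). The projector onto W = col(U) is P = U (U^T U)^(-1) U^T.
Compute U^T U =
  [19],
and U^T v = (-12).
Solve U^T U · c = U^T v for the coefficients: c = (-12/19). The projection is proj_W(v) = U c.
Check: (v - proj_W(v)) · u_1 = 0  (should be 0).
Result: proj_W(v) = (-36/19, 12/19, -36/19).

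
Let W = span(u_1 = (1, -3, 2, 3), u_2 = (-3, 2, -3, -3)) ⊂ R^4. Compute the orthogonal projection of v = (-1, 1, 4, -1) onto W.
proj_W(v) = (139/137, 59/137, 74/137, 9/137)

Set up U = [u_1 | ... | u_2] ∈ R^(4×2). The projector onto W = col(U) is P = U (U^T U)^(-1) U^T.
Compute U^T U =
  [23, -24]
  [-24, 31],
and U^T v = (1, -4).
Solve U^T U · c = U^T v for the coefficients: c = (-65/137, -68/137). The projection is proj_W(v) = U c.
Check: (v - proj_W(v)) · u_1 = 0  (should be 0).
Check: (v - proj_W(v)) · u_2 = 0  (should be 0).
Result: proj_W(v) = (139/137, 59/137, 74/137, 9/137).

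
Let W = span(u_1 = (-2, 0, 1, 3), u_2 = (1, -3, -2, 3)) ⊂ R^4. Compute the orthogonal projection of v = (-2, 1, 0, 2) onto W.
proj_W(v) = (-18/11, 4/11, 1, 21/11)

Set up U = [u_1 | ... | u_2] ∈ R^(4×2). The projector onto W = col(U) is P = U (U^T U)^(-1) U^T.
Compute U^T U =
  [14, 5]
  [5, 23],
and U^T v = (10, 1).
Solve U^T U · c = U^T v for the coefficients: c = (25/33, -4/33). The projection is proj_W(v) = U c.
Check: (v - proj_W(v)) · u_1 = 0  (should be 0).
Check: (v - proj_W(v)) · u_2 = 0  (should be 0).
Result: proj_W(v) = (-18/11, 4/11, 1, 21/11).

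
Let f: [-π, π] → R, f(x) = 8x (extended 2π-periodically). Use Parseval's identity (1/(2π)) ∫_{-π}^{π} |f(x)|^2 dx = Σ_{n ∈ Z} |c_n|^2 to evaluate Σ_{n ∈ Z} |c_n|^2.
Σ |c_n|^2 = 64π^2/3

Expand and integrate term by term over [-π, π]:
  ∫ (8x)^2 dx = 64·(2π^3/3); ∫ 2·8·(0)·x dx = 0 (odd integrand); ∫ 0^2 dx = 0·2π.
So (1/(2π)) ∫_{-π}^{π} (8x)^2 dx = 64π^2/3 + 0 = 64π^2/3.
Parseval ⇒ Σ |c_n|^2 = 64π^2/3.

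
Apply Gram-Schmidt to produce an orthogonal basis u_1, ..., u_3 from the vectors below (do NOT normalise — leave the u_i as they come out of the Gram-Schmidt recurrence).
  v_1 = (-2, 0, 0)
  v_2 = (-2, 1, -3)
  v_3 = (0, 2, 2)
Orthogonal basis:
  u_1 = (-2, 0, 0)
  u_2 = (0, 1, -3)
  u_3 = (0, 12/5, 4/5)

Apply the Gram-Schmidt recurrence
  u_1 = v_1
  u_i = v_i − Σ_{j<i} ((v_i · u_j) / (u_j · u_j)) · u_j.

Step by step this gives:
  u_1 = (-2, 0, 0)
  u_2 = (0, 1, -3)
  u_3 = (0, 12/5, 4/5)

Orthogonality check:
  u_2 · u_1 = 0 (should be 0)
  u_3 · u_1 = 0 (should be 0)
  u_3 · u_2 = 0 (should be 0)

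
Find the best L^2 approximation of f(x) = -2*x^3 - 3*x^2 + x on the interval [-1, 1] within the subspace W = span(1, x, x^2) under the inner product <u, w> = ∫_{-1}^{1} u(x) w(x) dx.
g(x) = -3*x^2 - x/5

The best approximation g ∈ W is the orthogonal projection of f onto W. Writing g = a_0 + a_1 x + a_2 x^2, the coefficients solve the normal equations G · a = b where
  G_{ij} = <φ_i, φ_j> and b_i = <f, φ_i>, with φ_0 = 1, φ_1 = x, φ_2 = x^2.
G =
  [2, 0, 2/3]
  [0, 2/3, 0]
  [2/3, 0, 2/5],
b = (-2, -2/15, -6/5).
Solving gives a_0 = 0, a_1 = -1/5, a_2 = -3, so
  g(x) = -3*x^2 - x/5.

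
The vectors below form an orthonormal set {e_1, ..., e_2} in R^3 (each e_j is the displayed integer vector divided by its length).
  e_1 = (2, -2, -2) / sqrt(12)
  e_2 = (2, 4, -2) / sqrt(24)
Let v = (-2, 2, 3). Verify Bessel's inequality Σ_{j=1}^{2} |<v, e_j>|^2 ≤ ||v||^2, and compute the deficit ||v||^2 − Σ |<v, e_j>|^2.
Σ |<v, e_j>|^2 = 33/2; ||v||^2 = 17; deficit = 1/2

Write each e_j = u_j / sqrt(<u_j, u_j>) where u_j is the displayed integer vector. Then <v, e_j> = <v, u_j> / sqrt(<u_j, u_j>), so |<v, e_j>|^2 = <v, u_j>^2 / <u_j, u_j>.
Coefficients: <v, e_1> = -14/sqrt(12), <v, e_2> = -2/sqrt(24).
Square and sum: Σ |<v, e_j>|^2 = 33/2.
Compute ||v||^2 = v·v = 17.
Deficit = 17 − 33/2 = 1/2 ≥ 0, confirming Bessel's inequality. (The deficit equals ||v − Σ <v,e_j> e_j||^2, the squared distance from v to span{e_j}.)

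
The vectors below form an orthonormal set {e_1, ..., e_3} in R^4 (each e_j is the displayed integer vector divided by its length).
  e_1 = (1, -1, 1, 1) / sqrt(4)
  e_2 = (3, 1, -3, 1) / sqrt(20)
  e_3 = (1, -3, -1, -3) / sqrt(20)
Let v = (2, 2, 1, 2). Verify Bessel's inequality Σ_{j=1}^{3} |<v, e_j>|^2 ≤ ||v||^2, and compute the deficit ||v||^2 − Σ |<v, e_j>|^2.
Σ |<v, e_j>|^2 = 43/4; ||v||^2 = 13; deficit = 9/4

Write each e_j = u_j / sqrt(<u_j, u_j>) where u_j is the displayed integer vector. Then <v, e_j> = <v, u_j> / sqrt(<u_j, u_j>), so |<v, e_j>|^2 = <v, u_j>^2 / <u_j, u_j>.
Coefficients: <v, e_1> = 3/sqrt(4), <v, e_2> = 7/sqrt(20), <v, e_3> = -11/sqrt(20).
Square and sum: Σ |<v, e_j>|^2 = 43/4.
Compute ||v||^2 = v·v = 13.
Deficit = 13 − 43/4 = 9/4 ≥ 0, confirming Bessel's inequality. (The deficit equals ||v − Σ <v,e_j> e_j||^2, the squared distance from v to span{e_j}.)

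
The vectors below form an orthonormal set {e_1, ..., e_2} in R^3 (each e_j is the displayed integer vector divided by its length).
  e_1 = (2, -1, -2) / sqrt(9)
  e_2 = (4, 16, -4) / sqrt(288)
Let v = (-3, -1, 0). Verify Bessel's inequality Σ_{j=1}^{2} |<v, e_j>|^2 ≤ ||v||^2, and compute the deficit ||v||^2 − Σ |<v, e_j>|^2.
Σ |<v, e_j>|^2 = 11/2; ||v||^2 = 10; deficit = 9/2

Write each e_j = u_j / sqrt(<u_j, u_j>) where u_j is the displayed integer vector. Then <v, e_j> = <v, u_j> / sqrt(<u_j, u_j>), so |<v, e_j>|^2 = <v, u_j>^2 / <u_j, u_j>.
Coefficients: <v, e_1> = -5/sqrt(9), <v, e_2> = -28/sqrt(288).
Square and sum: Σ |<v, e_j>|^2 = 11/2.
Compute ||v||^2 = v·v = 10.
Deficit = 10 − 11/2 = 9/2 ≥ 0, confirming Bessel's inequality. (The deficit equals ||v − Σ <v,e_j> e_j||^2, the squared distance from v to span{e_j}.)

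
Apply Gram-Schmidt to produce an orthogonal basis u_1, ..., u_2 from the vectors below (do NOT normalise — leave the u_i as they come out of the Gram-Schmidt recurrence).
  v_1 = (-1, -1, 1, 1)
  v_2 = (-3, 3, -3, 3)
Orthogonal basis:
  u_1 = (-1, -1, 1, 1)
  u_2 = (-3, 3, -3, 3)

Apply the Gram-Schmidt recurrence
  u_1 = v_1
  u_i = v_i − Σ_{j<i} ((v_i · u_j) / (u_j · u_j)) · u_j.

Step by step this gives:
  u_1 = (-1, -1, 1, 1)
  u_2 = (-3, 3, -3, 3)

Orthogonality check:
  u_2 · u_1 = 0 (should be 0)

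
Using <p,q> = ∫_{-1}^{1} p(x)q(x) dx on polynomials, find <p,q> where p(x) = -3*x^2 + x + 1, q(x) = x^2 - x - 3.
<p,q> = -6/5

Expand the product: p(x)·q(x) = -3*x^4 + 4*x^3 + 9*x^2 - 4*x - 3.
∫_{-1}^{1} of each monomial x^k gives [2/(k+1) if k even, 0 if k odd]. Integrating term-by-term (or equivalently evaluating the antiderivative F(x) = -3*x^5/5 + x^4 + 3*x^3 - 2*x^2 - 3*x at the endpoints):
  F(1) − F(−1) = -8/5 − (-2/5) = -6/5.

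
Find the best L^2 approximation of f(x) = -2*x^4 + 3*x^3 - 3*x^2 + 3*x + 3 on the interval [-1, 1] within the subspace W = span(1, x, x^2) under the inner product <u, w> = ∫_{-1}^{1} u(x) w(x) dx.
g(x) = -33*x^2/7 + 24*x/5 + 111/35

The best approximation g ∈ W is the orthogonal projection of f onto W. Writing g = a_0 + a_1 x + a_2 x^2, the coefficients solve the normal equations G · a = b where
  G_{ij} = <φ_i, φ_j> and b_i = <f, φ_i>, with φ_0 = 1, φ_1 = x, φ_2 = x^2.
G =
  [2, 0, 2/3]
  [0, 2/3, 0]
  [2/3, 0, 2/5],
b = (16/5, 16/5, 8/35).
Solving gives a_0 = 111/35, a_1 = 24/5, a_2 = -33/7, so
  g(x) = -33*x^2/7 + 24*x/5 + 111/35.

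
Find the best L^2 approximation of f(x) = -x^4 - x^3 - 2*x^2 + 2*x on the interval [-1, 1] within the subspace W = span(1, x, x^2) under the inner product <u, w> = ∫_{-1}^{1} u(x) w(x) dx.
g(x) = -20*x^2/7 + 7*x/5 + 3/35

The best approximation g ∈ W is the orthogonal projection of f onto W. Writing g = a_0 + a_1 x + a_2 x^2, the coefficients solve the normal equations G · a = b where
  G_{ij} = <φ_i, φ_j> and b_i = <f, φ_i>, with φ_0 = 1, φ_1 = x, φ_2 = x^2.
G =
  [2, 0, 2/3]
  [0, 2/3, 0]
  [2/3, 0, 2/5],
b = (-26/15, 14/15, -38/35).
Solving gives a_0 = 3/35, a_1 = 7/5, a_2 = -20/7, so
  g(x) = -20*x^2/7 + 7*x/5 + 3/35.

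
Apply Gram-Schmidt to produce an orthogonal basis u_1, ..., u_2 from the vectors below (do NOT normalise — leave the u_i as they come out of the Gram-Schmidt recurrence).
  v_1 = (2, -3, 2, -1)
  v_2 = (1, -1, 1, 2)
Orthogonal basis:
  u_1 = (2, -3, 2, -1)
  u_2 = (4/9, -1/6, 4/9, 41/18)

Apply the Gram-Schmidt recurrence
  u_1 = v_1
  u_i = v_i − Σ_{j<i} ((v_i · u_j) / (u_j · u_j)) · u_j.

Step by step this gives:
  u_1 = (2, -3, 2, -1)
  u_2 = (4/9, -1/6, 4/9, 41/18)

Orthogonality check:
  u_2 · u_1 = 0 (should be 0)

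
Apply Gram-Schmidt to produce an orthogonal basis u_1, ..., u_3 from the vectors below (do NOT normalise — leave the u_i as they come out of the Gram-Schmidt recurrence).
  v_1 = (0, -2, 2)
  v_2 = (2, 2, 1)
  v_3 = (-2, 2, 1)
Orthogonal basis:
  u_1 = (0, -2, 2)
  u_2 = (2, 3/2, 3/2)
  u_3 = (-36/17, 24/17, 24/17)

Apply the Gram-Schmidt recurrence
  u_1 = v_1
  u_i = v_i − Σ_{j<i} ((v_i · u_j) / (u_j · u_j)) · u_j.

Step by step this gives:
  u_1 = (0, -2, 2)
  u_2 = (2, 3/2, 3/2)
  u_3 = (-36/17, 24/17, 24/17)

Orthogonality check:
  u_2 · u_1 = 0 (should be 0)
  u_3 · u_1 = 0 (should be 0)
  u_3 · u_2 = 0 (should be 0)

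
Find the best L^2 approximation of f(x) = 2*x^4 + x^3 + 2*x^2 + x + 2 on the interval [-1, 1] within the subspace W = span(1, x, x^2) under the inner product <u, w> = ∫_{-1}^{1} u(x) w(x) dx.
g(x) = 26*x^2/7 + 8*x/5 + 64/35

The best approximation g ∈ W is the orthogonal projection of f onto W. Writing g = a_0 + a_1 x + a_2 x^2, the coefficients solve the normal equations G · a = b where
  G_{ij} = <φ_i, φ_j> and b_i = <f, φ_i>, with φ_0 = 1, φ_1 = x, φ_2 = x^2.
G =
  [2, 0, 2/3]
  [0, 2/3, 0]
  [2/3, 0, 2/5],
b = (92/15, 16/15, 284/105).
Solving gives a_0 = 64/35, a_1 = 8/5, a_2 = 26/7, so
  g(x) = 26*x^2/7 + 8*x/5 + 64/35.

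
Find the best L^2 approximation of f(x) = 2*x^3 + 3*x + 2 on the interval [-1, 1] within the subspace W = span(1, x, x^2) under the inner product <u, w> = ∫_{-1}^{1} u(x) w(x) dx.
g(x) = 21*x/5 + 2

The best approximation g ∈ W is the orthogonal projection of f onto W. Writing g = a_0 + a_1 x + a_2 x^2, the coefficients solve the normal equations G · a = b where
  G_{ij} = <φ_i, φ_j> and b_i = <f, φ_i>, with φ_0 = 1, φ_1 = x, φ_2 = x^2.
G =
  [2, 0, 2/3]
  [0, 2/3, 0]
  [2/3, 0, 2/5],
b = (4, 14/5, 4/3).
Solving gives a_0 = 2, a_1 = 21/5, a_2 = 0, so
  g(x) = 21*x/5 + 2.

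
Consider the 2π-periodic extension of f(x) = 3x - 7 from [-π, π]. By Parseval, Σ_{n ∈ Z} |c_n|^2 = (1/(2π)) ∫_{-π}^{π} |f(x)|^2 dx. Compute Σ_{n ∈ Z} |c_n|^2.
Σ |c_n|^2 = 3π^2 + 49

Expand and integrate term by term over [-π, π]:
  ∫ (3x)^2 dx = 9·(2π^3/3); ∫ 2·3·(-7)·x dx = 0 (odd integrand); ∫ (-7)^2 dx = 49·2π.
So (1/(2π)) ∫_{-π}^{π} (3x - 7)^2 dx = 9π^2/3 + 49 = 3π^2 + 49.
Parseval ⇒ Σ |c_n|^2 = 3π^2 + 49.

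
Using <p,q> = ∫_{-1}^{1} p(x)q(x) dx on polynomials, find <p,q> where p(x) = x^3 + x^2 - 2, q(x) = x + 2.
<p,q> = -94/15

Expand the product: p(x)·q(x) = x^4 + 3*x^3 + 2*x^2 - 2*x - 4.
∫_{-1}^{1} of each monomial x^k gives [2/(k+1) if k even, 0 if k odd]. Integrating term-by-term (or equivalently evaluating the antiderivative F(x) = x^5/5 + 3*x^4/4 + 2*x^3/3 - x^2 - 4*x at the endpoints):
  F(1) − F(−1) = -203/60 − (173/60) = -94/15.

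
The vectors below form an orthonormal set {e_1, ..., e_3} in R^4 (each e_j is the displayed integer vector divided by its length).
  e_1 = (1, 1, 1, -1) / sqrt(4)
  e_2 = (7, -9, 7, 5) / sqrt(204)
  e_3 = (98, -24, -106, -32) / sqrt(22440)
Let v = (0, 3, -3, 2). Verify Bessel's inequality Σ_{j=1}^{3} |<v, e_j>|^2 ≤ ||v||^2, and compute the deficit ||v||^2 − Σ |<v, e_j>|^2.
Σ |<v, e_j>|^2 = 1051/110; ||v||^2 = 22; deficit = 1369/110

Write each e_j = u_j / sqrt(<u_j, u_j>) where u_j is the displayed integer vector. Then <v, e_j> = <v, u_j> / sqrt(<u_j, u_j>), so |<v, e_j>|^2 = <v, u_j>^2 / <u_j, u_j>.
Coefficients: <v, e_1> = -2/sqrt(4), <v, e_2> = -38/sqrt(204), <v, e_3> = 182/sqrt(22440).
Square and sum: Σ |<v, e_j>|^2 = 1051/110.
Compute ||v||^2 = v·v = 22.
Deficit = 22 − 1051/110 = 1369/110 ≥ 0, confirming Bessel's inequality. (The deficit equals ||v − Σ <v,e_j> e_j||^2, the squared distance from v to span{e_j}.)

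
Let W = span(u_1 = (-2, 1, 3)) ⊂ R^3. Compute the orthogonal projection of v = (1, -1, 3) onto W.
proj_W(v) = (-6/7, 3/7, 9/7)

Set up U = [u_1 | ... | u_1] ∈ R^(3×1). The projector onto W = col(U) is P = U (U^T U)^(-1) U^T.
Compute U^T U =
  [14],
and U^T v = (6).
Solve U^T U · c = U^T v for the coefficients: c = (3/7). The projection is proj_W(v) = U c.
Check: (v - proj_W(v)) · u_1 = 0  (should be 0).
Result: proj_W(v) = (-6/7, 3/7, 9/7).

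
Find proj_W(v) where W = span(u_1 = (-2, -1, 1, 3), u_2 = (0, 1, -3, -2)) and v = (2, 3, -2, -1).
proj_W(v) = (58/55, 103/110, -193/110, -12/5)

Set up U = [u_1 | ... | u_2] ∈ R^(4×2). The projector onto W = col(U) is P = U (U^T U)^(-1) U^T.
Compute U^T U =
  [15, -10]
  [-10, 14],
and U^T v = (-12, 11).
Solve U^T U · c = U^T v for the coefficients: c = (-29/55, 9/22). The projection is proj_W(v) = U c.
Check: (v - proj_W(v)) · u_1 = 0  (should be 0).
Check: (v - proj_W(v)) · u_2 = 0  (should be 0).
Result: proj_W(v) = (58/55, 103/110, -193/110, -12/5).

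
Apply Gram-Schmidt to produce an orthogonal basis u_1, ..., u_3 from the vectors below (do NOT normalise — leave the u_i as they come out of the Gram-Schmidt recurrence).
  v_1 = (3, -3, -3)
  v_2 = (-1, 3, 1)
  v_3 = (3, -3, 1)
Orthogonal basis:
  u_1 = (3, -3, -3)
  u_2 = (2/3, 4/3, -2/3)
  u_3 = (2, 0, 2)

Apply the Gram-Schmidt recurrence
  u_1 = v_1
  u_i = v_i − Σ_{j<i} ((v_i · u_j) / (u_j · u_j)) · u_j.

Step by step this gives:
  u_1 = (3, -3, -3)
  u_2 = (2/3, 4/3, -2/3)
  u_3 = (2, 0, 2)

Orthogonality check:
  u_2 · u_1 = 0 (should be 0)
  u_3 · u_1 = 0 (should be 0)
  u_3 · u_2 = 0 (should be 0)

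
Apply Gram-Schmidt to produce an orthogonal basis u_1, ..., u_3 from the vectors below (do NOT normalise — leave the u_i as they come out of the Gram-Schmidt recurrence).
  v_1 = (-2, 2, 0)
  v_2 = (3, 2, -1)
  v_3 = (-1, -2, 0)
Orthogonal basis:
  u_1 = (-2, 2, 0)
  u_2 = (5/2, 5/2, -1)
  u_3 = (-1/9, -1/9, -5/9)

Apply the Gram-Schmidt recurrence
  u_1 = v_1
  u_i = v_i − Σ_{j<i} ((v_i · u_j) / (u_j · u_j)) · u_j.

Step by step this gives:
  u_1 = (-2, 2, 0)
  u_2 = (5/2, 5/2, -1)
  u_3 = (-1/9, -1/9, -5/9)

Orthogonality check:
  u_2 · u_1 = 0 (should be 0)
  u_3 · u_1 = 0 (should be 0)
  u_3 · u_2 = 0 (should be 0)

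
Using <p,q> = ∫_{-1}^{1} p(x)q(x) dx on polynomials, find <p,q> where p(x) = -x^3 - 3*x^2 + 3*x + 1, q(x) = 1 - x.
<p,q> = -8/5

Expand the product: p(x)·q(x) = x^4 + 2*x^3 - 6*x^2 + 2*x + 1.
∫_{-1}^{1} of each monomial x^k gives [2/(k+1) if k even, 0 if k odd]. Integrating term-by-term (or equivalently evaluating the antiderivative F(x) = x^5/5 + x^4/2 - 2*x^3 + x^2 + x at the endpoints):
  F(1) − F(−1) = 7/10 − (23/10) = -8/5.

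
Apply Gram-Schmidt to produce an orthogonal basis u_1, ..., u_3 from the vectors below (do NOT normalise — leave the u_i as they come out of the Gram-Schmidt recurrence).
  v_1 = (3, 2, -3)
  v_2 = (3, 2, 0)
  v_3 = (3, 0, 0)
Orthogonal basis:
  u_1 = (3, 2, -3)
  u_2 = (27/22, 9/11, 39/22)
  u_3 = (12/13, -18/13, 0)

Apply the Gram-Schmidt recurrence
  u_1 = v_1
  u_i = v_i − Σ_{j<i} ((v_i · u_j) / (u_j · u_j)) · u_j.

Step by step this gives:
  u_1 = (3, 2, -3)
  u_2 = (27/22, 9/11, 39/22)
  u_3 = (12/13, -18/13, 0)

Orthogonality check:
  u_2 · u_1 = 0 (should be 0)
  u_3 · u_1 = 0 (should be 0)
  u_3 · u_2 = 0 (should be 0)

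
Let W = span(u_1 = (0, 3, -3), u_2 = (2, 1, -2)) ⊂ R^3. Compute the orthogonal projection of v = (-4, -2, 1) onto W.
proj_W(v) = (-10/3, -2/3, 7/3)

Set up U = [u_1 | ... | u_2] ∈ R^(3×2). The projector onto W = col(U) is P = U (U^T U)^(-1) U^T.
Compute U^T U =
  [18, 9]
  [9, 9],
and U^T v = (-9, -12).
Solve U^T U · c = U^T v for the coefficients: c = (1/3, -5/3). The projection is proj_W(v) = U c.
Check: (v - proj_W(v)) · u_1 = 0  (should be 0).
Check: (v - proj_W(v)) · u_2 = 0  (should be 0).
Result: proj_W(v) = (-10/3, -2/3, 7/3).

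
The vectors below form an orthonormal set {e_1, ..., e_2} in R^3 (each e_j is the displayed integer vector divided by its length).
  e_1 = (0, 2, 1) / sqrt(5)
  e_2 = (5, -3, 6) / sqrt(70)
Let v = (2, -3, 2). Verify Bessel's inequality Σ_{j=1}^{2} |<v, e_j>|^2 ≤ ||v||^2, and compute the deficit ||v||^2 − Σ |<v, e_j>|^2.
Σ |<v, e_j>|^2 = 237/14; ||v||^2 = 17; deficit = 1/14

Write each e_j = u_j / sqrt(<u_j, u_j>) where u_j is the displayed integer vector. Then <v, e_j> = <v, u_j> / sqrt(<u_j, u_j>), so |<v, e_j>|^2 = <v, u_j>^2 / <u_j, u_j>.
Coefficients: <v, e_1> = -4/sqrt(5), <v, e_2> = 31/sqrt(70).
Square and sum: Σ |<v, e_j>|^2 = 237/14.
Compute ||v||^2 = v·v = 17.
Deficit = 17 − 237/14 = 1/14 ≥ 0, confirming Bessel's inequality. (The deficit equals ||v − Σ <v,e_j> e_j||^2, the squared distance from v to span{e_j}.)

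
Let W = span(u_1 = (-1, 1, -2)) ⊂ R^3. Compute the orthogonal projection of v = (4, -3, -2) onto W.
proj_W(v) = (1/2, -1/2, 1)

Set up U = [u_1 | ... | u_1] ∈ R^(3×1). The projector onto W = col(U) is P = U (U^T U)^(-1) U^T.
Compute U^T U =
  [6],
and U^T v = (-3).
Solve U^T U · c = U^T v for the coefficients: c = (-1/2). The projection is proj_W(v) = U c.
Check: (v - proj_W(v)) · u_1 = 0  (should be 0).
Result: proj_W(v) = (1/2, -1/2, 1).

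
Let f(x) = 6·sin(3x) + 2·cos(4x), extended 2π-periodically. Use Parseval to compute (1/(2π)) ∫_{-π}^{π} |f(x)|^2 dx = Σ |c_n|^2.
Σ |c_n|^2 = 20

Expand |f|^2 and use orthogonality of {sin(nx), cos(mx)} on [-π, π]:
  ∫_{-π}^{π} sin(nx)^2 dx = π, ∫ cos(mx)^2 dx = π, and cross terms integrate to 0.
So ∫_{-π}^{π} f(x)^2 dx = 6^2 · π + 2^2 · π = (36 + 4)π.
Divide by 2π: (36 + 4)/2 = 20.
By Parseval, this equals Σ |c_n|^2.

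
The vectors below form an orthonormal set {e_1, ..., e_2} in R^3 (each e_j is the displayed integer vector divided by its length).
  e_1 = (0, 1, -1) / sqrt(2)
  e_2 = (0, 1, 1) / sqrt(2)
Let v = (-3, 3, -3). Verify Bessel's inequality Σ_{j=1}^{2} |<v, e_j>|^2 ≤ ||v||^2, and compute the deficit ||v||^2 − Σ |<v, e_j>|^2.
Σ |<v, e_j>|^2 = 18; ||v||^2 = 27; deficit = 9

Write each e_j = u_j / sqrt(<u_j, u_j>) where u_j is the displayed integer vector. Then <v, e_j> = <v, u_j> / sqrt(<u_j, u_j>), so |<v, e_j>|^2 = <v, u_j>^2 / <u_j, u_j>.
Coefficients: <v, e_1> = 6/sqrt(2), <v, e_2> = 0/sqrt(2).
Square and sum: Σ |<v, e_j>|^2 = 18.
Compute ||v||^2 = v·v = 27.
Deficit = 27 − 18 = 9 ≥ 0, confirming Bessel's inequality. (The deficit equals ||v − Σ <v,e_j> e_j||^2, the squared distance from v to span{e_j}.)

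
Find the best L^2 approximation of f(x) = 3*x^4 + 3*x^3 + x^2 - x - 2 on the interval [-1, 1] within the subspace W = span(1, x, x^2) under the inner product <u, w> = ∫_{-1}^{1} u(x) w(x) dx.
g(x) = 25*x^2/7 + 4*x/5 - 79/35

The best approximation g ∈ W is the orthogonal projection of f onto W. Writing g = a_0 + a_1 x + a_2 x^2, the coefficients solve the normal equations G · a = b where
  G_{ij} = <φ_i, φ_j> and b_i = <f, φ_i>, with φ_0 = 1, φ_1 = x, φ_2 = x^2.
G =
  [2, 0, 2/3]
  [0, 2/3, 0]
  [2/3, 0, 2/5],
b = (-32/15, 8/15, -8/105).
Solving gives a_0 = -79/35, a_1 = 4/5, a_2 = 25/7, so
  g(x) = 25*x^2/7 + 4*x/5 - 79/35.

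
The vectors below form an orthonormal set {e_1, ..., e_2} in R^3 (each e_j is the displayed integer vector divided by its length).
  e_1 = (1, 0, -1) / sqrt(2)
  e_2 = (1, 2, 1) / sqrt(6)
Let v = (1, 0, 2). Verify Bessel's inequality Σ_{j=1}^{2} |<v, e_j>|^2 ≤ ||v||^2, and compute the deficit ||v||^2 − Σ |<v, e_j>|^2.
Σ |<v, e_j>|^2 = 2; ||v||^2 = 5; deficit = 3

Write each e_j = u_j / sqrt(<u_j, u_j>) where u_j is the displayed integer vector. Then <v, e_j> = <v, u_j> / sqrt(<u_j, u_j>), so |<v, e_j>|^2 = <v, u_j>^2 / <u_j, u_j>.
Coefficients: <v, e_1> = -1/sqrt(2), <v, e_2> = 3/sqrt(6).
Square and sum: Σ |<v, e_j>|^2 = 2.
Compute ||v||^2 = v·v = 5.
Deficit = 5 − 2 = 3 ≥ 0, confirming Bessel's inequality. (The deficit equals ||v − Σ <v,e_j> e_j||^2, the squared distance from v to span{e_j}.)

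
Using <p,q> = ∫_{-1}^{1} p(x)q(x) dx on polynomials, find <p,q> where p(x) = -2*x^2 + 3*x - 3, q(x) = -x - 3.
<p,q> = 20

Expand the product: p(x)·q(x) = 2*x^3 + 3*x^2 - 6*x + 9.
∫_{-1}^{1} of each monomial x^k gives [2/(k+1) if k even, 0 if k odd]. Integrating term-by-term (or equivalently evaluating the antiderivative F(x) = x^4/2 + x^3 - 3*x^2 + 9*x at the endpoints):
  F(1) − F(−1) = 15/2 − (-25/2) = 20.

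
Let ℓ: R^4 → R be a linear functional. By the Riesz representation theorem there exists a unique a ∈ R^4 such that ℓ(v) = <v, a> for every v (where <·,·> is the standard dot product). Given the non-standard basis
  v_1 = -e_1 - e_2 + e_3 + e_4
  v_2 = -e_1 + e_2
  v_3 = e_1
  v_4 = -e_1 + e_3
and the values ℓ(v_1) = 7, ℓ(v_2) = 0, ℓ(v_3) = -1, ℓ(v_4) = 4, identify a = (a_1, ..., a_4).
a = (-1, -1, 3, 2)

Write a = (a_1, ..., a_4) in the standard basis. For each basis vector v_i, ℓ(v_i) = <v_i, a> is a linear equation in the a_j's. Collect the n equations into a matrix system V a = ℓ, where row i of V is v_i (expressed in the standard basis). Since V is invertible (lower-triangular with 1s on the diagonal, up to permutation), solve by back-substitution:
  V =
[[-1, -1, 1, 1],
 [-1, 1, 0, 0],
 [1, 0, 0, 0],
 [-1, 0, 1, 0]]
  V a = (7, 0, -1, 4)
Solving gives a = (-1, -1, 3, 2).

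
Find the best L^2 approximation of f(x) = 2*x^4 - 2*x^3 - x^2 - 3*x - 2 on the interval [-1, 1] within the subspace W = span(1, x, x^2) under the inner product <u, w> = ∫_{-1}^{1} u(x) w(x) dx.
g(x) = 5*x^2/7 - 21*x/5 - 76/35

The best approximation g ∈ W is the orthogonal projection of f onto W. Writing g = a_0 + a_1 x + a_2 x^2, the coefficients solve the normal equations G · a = b where
  G_{ij} = <φ_i, φ_j> and b_i = <f, φ_i>, with φ_0 = 1, φ_1 = x, φ_2 = x^2.
G =
  [2, 0, 2/3]
  [0, 2/3, 0]
  [2/3, 0, 2/5],
b = (-58/15, -14/5, -122/105).
Solving gives a_0 = -76/35, a_1 = -21/5, a_2 = 5/7, so
  g(x) = 5*x^2/7 - 21*x/5 - 76/35.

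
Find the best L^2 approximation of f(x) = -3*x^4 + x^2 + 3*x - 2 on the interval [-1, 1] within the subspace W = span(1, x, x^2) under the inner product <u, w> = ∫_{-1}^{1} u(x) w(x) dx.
g(x) = -11*x^2/7 + 3*x - 61/35

The best approximation g ∈ W is the orthogonal projection of f onto W. Writing g = a_0 + a_1 x + a_2 x^2, the coefficients solve the normal equations G · a = b where
  G_{ij} = <φ_i, φ_j> and b_i = <f, φ_i>, with φ_0 = 1, φ_1 = x, φ_2 = x^2.
G =
  [2, 0, 2/3]
  [0, 2/3, 0]
  [2/3, 0, 2/5],
b = (-68/15, 2, -188/105).
Solving gives a_0 = -61/35, a_1 = 3, a_2 = -11/7, so
  g(x) = -11*x^2/7 + 3*x - 61/35.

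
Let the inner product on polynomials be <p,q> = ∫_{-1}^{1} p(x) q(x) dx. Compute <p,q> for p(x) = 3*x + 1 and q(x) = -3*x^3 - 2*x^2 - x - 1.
<p,q> = -134/15

Expand the product: p(x)·q(x) = -9*x^4 - 9*x^3 - 5*x^2 - 4*x - 1.
∫_{-1}^{1} of each monomial x^k gives [2/(k+1) if k even, 0 if k odd]. Integrating term-by-term (or equivalently evaluating the antiderivative F(x) = -9*x^5/5 - 9*x^4/4 - 5*x^3/3 - 2*x^2 - x at the endpoints):
  F(1) − F(−1) = -523/60 − (13/60) = -134/15.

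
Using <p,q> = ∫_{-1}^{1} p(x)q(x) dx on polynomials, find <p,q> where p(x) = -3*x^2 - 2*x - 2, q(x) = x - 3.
<p,q> = 50/3

Expand the product: p(x)·q(x) = -3*x^3 + 7*x^2 + 4*x + 6.
∫_{-1}^{1} of each monomial x^k gives [2/(k+1) if k even, 0 if k odd]. Integrating term-by-term (or equivalently evaluating the antiderivative F(x) = -3*x^4/4 + 7*x^3/3 + 2*x^2 + 6*x at the endpoints):
  F(1) − F(−1) = 115/12 − (-85/12) = 50/3.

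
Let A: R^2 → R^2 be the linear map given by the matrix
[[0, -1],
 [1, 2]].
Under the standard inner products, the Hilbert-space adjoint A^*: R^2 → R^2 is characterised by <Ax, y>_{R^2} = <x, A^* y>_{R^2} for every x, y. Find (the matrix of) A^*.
A^* = A^T =
[[0, 1],
 [-1, 2]]

For real matrices with standard dot products, the defining identity <Ax, y> = <x, A^* y> gives (Ax)^T y = x^T (A^*) y, i.e. x^T A^T y = x^T (A^*) y. Since this holds for all x, y, we must have A^* = A^T. Therefore
A^* =
[[0, 1],
 [-1, 2]].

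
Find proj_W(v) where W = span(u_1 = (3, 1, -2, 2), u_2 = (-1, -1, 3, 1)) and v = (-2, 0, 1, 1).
proj_W(v) = (-33/38, -21/38, 3/2, 3/38)

Set up U = [u_1 | ... | u_2] ∈ R^(4×2). The projector onto W = col(U) is P = U (U^T U)^(-1) U^T.
Compute U^T U =
  [18, -8]
  [-8, 12],
and U^T v = (-6, 6).
Solve U^T U · c = U^T v for the coefficients: c = (-3/19, 15/38). The projection is proj_W(v) = U c.
Check: (v - proj_W(v)) · u_1 = 0  (should be 0).
Check: (v - proj_W(v)) · u_2 = 0  (should be 0).
Result: proj_W(v) = (-33/38, -21/38, 3/2, 3/38).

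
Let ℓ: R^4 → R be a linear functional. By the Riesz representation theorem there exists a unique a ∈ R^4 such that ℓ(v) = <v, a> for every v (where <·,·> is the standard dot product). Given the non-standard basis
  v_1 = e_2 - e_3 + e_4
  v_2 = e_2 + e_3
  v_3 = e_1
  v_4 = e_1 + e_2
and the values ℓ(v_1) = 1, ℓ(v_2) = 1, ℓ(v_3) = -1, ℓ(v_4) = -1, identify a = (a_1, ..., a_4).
a = (-1, 0, 1, 2)

Write a = (a_1, ..., a_4) in the standard basis. For each basis vector v_i, ℓ(v_i) = <v_i, a> is a linear equation in the a_j's. Collect the n equations into a matrix system V a = ℓ, where row i of V is v_i (expressed in the standard basis). Since V is invertible (lower-triangular with 1s on the diagonal, up to permutation), solve by back-substitution:
  V =
[[0, 1, -1, 1],
 [0, 1, 1, 0],
 [1, 0, 0, 0],
 [1, 1, 0, 0]]
  V a = (1, 1, -1, -1)
Solving gives a = (-1, 0, 1, 2).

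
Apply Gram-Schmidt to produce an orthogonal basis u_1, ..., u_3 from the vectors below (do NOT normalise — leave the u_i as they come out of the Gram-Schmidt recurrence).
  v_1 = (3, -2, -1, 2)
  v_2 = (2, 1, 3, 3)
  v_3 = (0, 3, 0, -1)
Orthogonal basis:
  u_1 = (3, -2, -1, 2)
  u_2 = (5/6, 16/9, 61/18, 20/9)
  u_3 = (88/73, 671/365, -352/365, -33/73)

Apply the Gram-Schmidt recurrence
  u_1 = v_1
  u_i = v_i − Σ_{j<i} ((v_i · u_j) / (u_j · u_j)) · u_j.

Step by step this gives:
  u_1 = (3, -2, -1, 2)
  u_2 = (5/6, 16/9, 61/18, 20/9)
  u_3 = (88/73, 671/365, -352/365, -33/73)

Orthogonality check:
  u_2 · u_1 = 0 (should be 0)
  u_3 · u_1 = 0 (should be 0)
  u_3 · u_2 = 0 (should be 0)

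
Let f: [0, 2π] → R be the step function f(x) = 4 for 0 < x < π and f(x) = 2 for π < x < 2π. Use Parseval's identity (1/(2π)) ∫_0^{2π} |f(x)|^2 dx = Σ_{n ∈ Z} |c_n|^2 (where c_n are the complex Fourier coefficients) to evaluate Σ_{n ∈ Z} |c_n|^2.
Σ |c_n|^2 = 10

Parseval equates the L^2 energy of f (normalised by 1/(2π)) with the ℓ^2 sum of its Fourier coefficients: (1/(2π)) ∫_0^{2π} |f|^2 = Σ |c_n|^2.
Compute the left side: (1/(2π)) [∫_0^π 4^2 dx + ∫_π^{2π} 2^2 dx] = (1/(2π)) · (16π + 4π) = (16 + 4)/2 = 10.
So Σ_{n ∈ Z} |c_n|^2 = 10.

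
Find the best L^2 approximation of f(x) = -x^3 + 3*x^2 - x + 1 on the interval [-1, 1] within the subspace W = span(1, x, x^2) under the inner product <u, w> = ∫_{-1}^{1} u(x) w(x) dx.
g(x) = 3*x^2 - 8*x/5 + 1

The best approximation g ∈ W is the orthogonal projection of f onto W. Writing g = a_0 + a_1 x + a_2 x^2, the coefficients solve the normal equations G · a = b where
  G_{ij} = <φ_i, φ_j> and b_i = <f, φ_i>, with φ_0 = 1, φ_1 = x, φ_2 = x^2.
G =
  [2, 0, 2/3]
  [0, 2/3, 0]
  [2/3, 0, 2/5],
b = (4, -16/15, 28/15).
Solving gives a_0 = 1, a_1 = -8/5, a_2 = 3, so
  g(x) = 3*x^2 - 8*x/5 + 1.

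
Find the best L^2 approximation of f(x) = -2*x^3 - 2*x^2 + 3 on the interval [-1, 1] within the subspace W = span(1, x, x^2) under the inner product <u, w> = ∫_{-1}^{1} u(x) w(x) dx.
g(x) = -2*x^2 - 6*x/5 + 3

The best approximation g ∈ W is the orthogonal projection of f onto W. Writing g = a_0 + a_1 x + a_2 x^2, the coefficients solve the normal equations G · a = b where
  G_{ij} = <φ_i, φ_j> and b_i = <f, φ_i>, with φ_0 = 1, φ_1 = x, φ_2 = x^2.
G =
  [2, 0, 2/3]
  [0, 2/3, 0]
  [2/3, 0, 2/5],
b = (14/3, -4/5, 6/5).
Solving gives a_0 = 3, a_1 = -6/5, a_2 = -2, so
  g(x) = -2*x^2 - 6*x/5 + 3.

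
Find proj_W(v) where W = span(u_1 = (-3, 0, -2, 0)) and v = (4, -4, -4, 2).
proj_W(v) = (12/13, 0, 8/13, 0)

Set up U = [u_1 | ... | u_1] ∈ R^(4×1). The projector onto W = col(U) is P = U (U^T U)^(-1) U^T.
Compute U^T U =
  [13],
and U^T v = (-4).
Solve U^T U · c = U^T v for the coefficients: c = (-4/13). The projection is proj_W(v) = U c.
Check: (v - proj_W(v)) · u_1 = 0  (should be 0).
Result: proj_W(v) = (12/13, 0, 8/13, 0).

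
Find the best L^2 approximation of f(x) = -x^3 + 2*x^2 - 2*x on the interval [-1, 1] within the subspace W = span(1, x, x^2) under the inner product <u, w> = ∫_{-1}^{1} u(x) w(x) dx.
g(x) = 2*x^2 - 13*x/5

The best approximation g ∈ W is the orthogonal projection of f onto W. Writing g = a_0 + a_1 x + a_2 x^2, the coefficients solve the normal equations G · a = b where
  G_{ij} = <φ_i, φ_j> and b_i = <f, φ_i>, with φ_0 = 1, φ_1 = x, φ_2 = x^2.
G =
  [2, 0, 2/3]
  [0, 2/3, 0]
  [2/3, 0, 2/5],
b = (4/3, -26/15, 4/5).
Solving gives a_0 = 0, a_1 = -13/5, a_2 = 2, so
  g(x) = 2*x^2 - 13*x/5.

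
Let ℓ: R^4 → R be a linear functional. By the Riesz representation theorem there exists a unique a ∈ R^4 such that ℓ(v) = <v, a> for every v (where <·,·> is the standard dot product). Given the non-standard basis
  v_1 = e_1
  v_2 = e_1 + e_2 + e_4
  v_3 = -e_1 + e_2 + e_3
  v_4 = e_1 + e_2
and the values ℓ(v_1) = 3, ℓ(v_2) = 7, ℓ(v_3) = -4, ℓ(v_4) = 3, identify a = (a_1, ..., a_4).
a = (3, 0, -1, 4)

Write a = (a_1, ..., a_4) in the standard basis. For each basis vector v_i, ℓ(v_i) = <v_i, a> is a linear equation in the a_j's. Collect the n equations into a matrix system V a = ℓ, where row i of V is v_i (expressed in the standard basis). Since V is invertible (lower-triangular with 1s on the diagonal, up to permutation), solve by back-substitution:
  V =
[[1, 0, 0, 0],
 [1, 1, 0, 1],
 [-1, 1, 1, 0],
 [1, 1, 0, 0]]
  V a = (3, 7, -4, 3)
Solving gives a = (3, 0, -1, 4).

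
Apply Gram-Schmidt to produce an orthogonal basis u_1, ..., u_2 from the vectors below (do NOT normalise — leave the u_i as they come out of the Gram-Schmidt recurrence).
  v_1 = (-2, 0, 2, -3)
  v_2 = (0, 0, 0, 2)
Orthogonal basis:
  u_1 = (-2, 0, 2, -3)
  u_2 = (-12/17, 0, 12/17, 16/17)

Apply the Gram-Schmidt recurrence
  u_1 = v_1
  u_i = v_i − Σ_{j<i} ((v_i · u_j) / (u_j · u_j)) · u_j.

Step by step this gives:
  u_1 = (-2, 0, 2, -3)
  u_2 = (-12/17, 0, 12/17, 16/17)

Orthogonality check:
  u_2 · u_1 = 0 (should be 0)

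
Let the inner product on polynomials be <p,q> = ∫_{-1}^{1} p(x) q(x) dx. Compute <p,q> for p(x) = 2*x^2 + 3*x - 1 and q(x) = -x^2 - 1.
<p,q> = 8/15

Expand the product: p(x)·q(x) = -2*x^4 - 3*x^3 - x^2 - 3*x + 1.
∫_{-1}^{1} of each monomial x^k gives [2/(k+1) if k even, 0 if k odd]. Integrating term-by-term (or equivalently evaluating the antiderivative F(x) = -2*x^5/5 - 3*x^4/4 - x^3/3 - 3*x^2/2 + x at the endpoints):
  F(1) − F(−1) = -119/60 − (-151/60) = 8/15.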